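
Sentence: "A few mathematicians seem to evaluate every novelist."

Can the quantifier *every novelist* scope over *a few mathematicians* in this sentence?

Yes

*every novelist* is the object of the infinitival complement of a raising predicate; raising infinitives are transparent for QR, so the two DPs are in effect clausemates.
QR within a single clause is free, so the lower quantifier may take scope over the higher one.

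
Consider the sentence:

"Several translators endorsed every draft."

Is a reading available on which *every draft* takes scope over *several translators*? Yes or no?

Both DPs are arguments of the same predicate; there is no clause or island boundary between them.
Since no island is crossed, the inverse ordering is licensed alongside surface scope.
So *every draft* > *several translators* is among the available readings.

Yes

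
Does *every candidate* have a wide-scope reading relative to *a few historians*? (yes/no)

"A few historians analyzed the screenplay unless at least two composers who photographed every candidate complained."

No

*every candidate* sits inside the relative clause *who photographed every candidate*, which is itself inside the adjunct *unless at least two composers who photographed every candidate complained*.
Nested islands: the RC island is itself inside an adjunct island, so wide scope is doubly excluded.
The inverse ordering *every candidate* > *a few historians* is therefore underivable.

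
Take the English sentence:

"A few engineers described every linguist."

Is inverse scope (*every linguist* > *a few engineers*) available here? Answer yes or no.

Both DPs are arguments of the same predicate; there is no clause or island boundary between them.
No island intervenes, so both surface and inverse scope are derivable.
So *every linguist* > *a few engineers* is among the available readings.

Yes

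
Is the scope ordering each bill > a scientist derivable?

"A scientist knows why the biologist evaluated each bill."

No

The target quantifier *each bill* is part of the embedded question *why the biologist evaluated each bill*.
QR across an interrogative CP boundary is ruled out as a wh-island violation.
There is no licit LF on which *each bill* c-commands *a scientist*.
(Only the surface reading survives: one fixed scientist with respect to all the relevant bills.)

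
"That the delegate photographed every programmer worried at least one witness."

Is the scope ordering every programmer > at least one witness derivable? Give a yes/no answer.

No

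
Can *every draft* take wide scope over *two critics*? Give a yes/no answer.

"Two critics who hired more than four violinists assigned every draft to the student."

*every draft* sits in the matrix clause, not in the relative clause on *two critics*.
Since no island is crossed, the inverse ordering is licensed alongside surface scope.

Yes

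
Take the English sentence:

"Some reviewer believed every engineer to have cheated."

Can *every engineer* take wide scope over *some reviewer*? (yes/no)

Yes

The ECM infinitive is scope-transparent — *every engineer* is free to raise above *some reviewer*.
Since no island is crossed, the inverse ordering is licensed alongside surface scope.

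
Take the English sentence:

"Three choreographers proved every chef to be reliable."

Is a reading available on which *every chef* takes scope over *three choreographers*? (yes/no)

*every chef* is the subject of an ECM infinitive — the infinitival complement of an ECM verb is not a scope island, so *every chef* can raise into the matrix clause.
No island intervenes, so both surface and inverse scope are derivable.
The sentence is scopally ambiguous between *three choreographers* > *every chef* and *every chef* > *three choreographers*.

Yes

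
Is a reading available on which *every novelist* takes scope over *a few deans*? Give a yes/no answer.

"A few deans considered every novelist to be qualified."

ECM infinitives lack a CP barrier, so *every novelist* can QR over the matrix subject *a few deans*.
With no island boundary between them, the object can take inverse scope over the subject via ordinary QR within the clause.

Yes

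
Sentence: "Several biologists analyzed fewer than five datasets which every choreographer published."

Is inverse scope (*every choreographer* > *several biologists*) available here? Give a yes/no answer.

No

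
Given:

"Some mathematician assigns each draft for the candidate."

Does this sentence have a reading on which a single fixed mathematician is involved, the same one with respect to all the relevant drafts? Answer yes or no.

This is the *some mathematician* > *each draft* reading.
Nothing needs to raise for *some mathematician* > *each draft*, so no island constraint is at stake.

Yes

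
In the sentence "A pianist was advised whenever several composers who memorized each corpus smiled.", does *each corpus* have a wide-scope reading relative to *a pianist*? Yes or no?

No

The DP *each corpus* is contained in the relative clause *who memorized each corpus*, which is itself inside the adjunct *whenever several composers who memorized each corpus smiled*.
Even if one barrier were somehow void, the other would still block QR.
The inverse ordering *each corpus* > *a pianist* is therefore underivable.
(Only the surface reading survives: one fixed pianist with respect to all the relevant corpora.)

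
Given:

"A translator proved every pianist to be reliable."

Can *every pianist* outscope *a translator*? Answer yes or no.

*every pianist* is the subject of an ECM infinitive — the infinitival complement of an ECM verb is not a scope island, so *every pianist* can raise into the matrix clause.
Ordinary QR to a clause-peripheral position gives the wide-scope LF for the lower DP.
The sentence is scopally ambiguous between *a translator* > *every pianist* and *every pianist* > *a translator*.

Yes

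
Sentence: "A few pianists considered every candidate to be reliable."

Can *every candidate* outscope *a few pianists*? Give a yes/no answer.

The ECM infinitive is scope-transparent — *every candidate* is free to raise above *a few pianists*.
Ordinary QR to a clause-peripheral position gives the wide-scope LF for the lower DP.

Yes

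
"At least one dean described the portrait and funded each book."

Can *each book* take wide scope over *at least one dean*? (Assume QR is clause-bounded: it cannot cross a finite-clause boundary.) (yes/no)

The DP *each book* is contained in one conjunct of the coordinate structure (*funded each book*).
A quantifier cannot raise out of one conjunct of a coordination across the whole coordinate structure — the CSC applies to QR.
So *each book* cannot raise to a position above *at least one dean*.

No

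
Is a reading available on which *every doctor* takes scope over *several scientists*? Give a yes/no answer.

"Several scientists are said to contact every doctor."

The matrix predicate is a raising verb, whose infinitival complement is not a scope island — *every doctor* can QR into the matrix clause.
With no island boundary between them, the object can take inverse scope over the subject via ordinary QR within the clause.

Yes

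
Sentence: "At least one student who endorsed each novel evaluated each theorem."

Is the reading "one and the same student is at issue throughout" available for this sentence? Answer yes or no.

Yes

That reading corresponds to *at least one student* > *each theorem*.
Nothing needs to raise for *at least one student* > *each theorem*, so no island constraint is at stake.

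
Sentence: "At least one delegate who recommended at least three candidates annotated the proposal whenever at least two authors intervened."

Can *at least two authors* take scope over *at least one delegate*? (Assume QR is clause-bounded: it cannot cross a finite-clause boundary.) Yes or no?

No

Structurally, *at least two authors* is inside the adjunct clause *whenever at least two authors intervened*.
Since the clause is an adjunct (not a complement), the Adjunct Condition blocks QR across its edge.
*at least two authors* is confined to the island and cannot take scope over *at least one delegate*.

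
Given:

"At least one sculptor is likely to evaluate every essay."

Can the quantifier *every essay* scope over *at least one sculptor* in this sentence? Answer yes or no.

Yes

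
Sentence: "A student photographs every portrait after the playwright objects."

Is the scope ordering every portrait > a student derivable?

*every portrait* is a matrix argument; the adjunct is an island but the target quantifier is outside it.
QR within a single clause is free, so the lower quantifier may take scope over the higher one.
The sentence is scopally ambiguous between *a student* > *every portrait* and *every portrait* > *a student*.

Yes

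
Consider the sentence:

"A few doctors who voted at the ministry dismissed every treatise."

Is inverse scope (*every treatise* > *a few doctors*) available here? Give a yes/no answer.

Yes

The RC *who voted at the ministry* is an island, but *every treatise* is not inside it — it is the matrix object, a clausemate of *a few doctors*.
Clause-internal QR can adjoin the lower DP above the subject, yielding the inverse reading.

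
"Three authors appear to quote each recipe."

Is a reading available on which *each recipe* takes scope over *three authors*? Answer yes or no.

Yes

Raising constructions are monoclausal for scope purposes; *each recipe* is not separated from *three authors* by any island.
Since no island is crossed, the inverse ordering is licensed alongside surface scope.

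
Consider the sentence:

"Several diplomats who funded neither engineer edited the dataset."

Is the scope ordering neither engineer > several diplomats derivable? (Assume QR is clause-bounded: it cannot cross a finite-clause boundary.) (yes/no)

No

Structurally, *neither engineer* is inside the relative clause *who funded neither engineer*.
A relative clause is a scope island — quantifier raising cannot cross its boundary.
*neither engineer* is confined to the island and cannot take scope over *several diplomats*.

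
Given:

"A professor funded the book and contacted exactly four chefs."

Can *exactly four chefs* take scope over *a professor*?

No

The DP *exactly four chefs* is contained in one conjunct of the coordinate structure (*contacted exactly four chefs*).
QR out of a conjunct would have to apply non-ATB, which the CSC forbids.
*exactly four chefs* > *a professor* would require crossing that boundary, which is illicit.
(Only the surface reading survives: one fixed professor with respect to all the relevant chefs.)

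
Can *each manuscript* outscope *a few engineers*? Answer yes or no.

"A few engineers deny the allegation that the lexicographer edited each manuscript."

*each manuscript* sits inside the complex NP *the allegation that the lexicographer edited each manuscript*.
A that-clause complement to a noun is an island; QR cannot cross the NP boundary.
*each manuscript* > *a few engineers* would require crossing that boundary, which is illicit.

No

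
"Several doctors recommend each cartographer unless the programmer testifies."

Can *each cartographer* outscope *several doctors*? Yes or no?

The adjunct island is irrelevant here — *each cartographer* and *several doctors* are both in the matrix clause.
Clause-internal QR can adjoin the lower DP above the subject, yielding the inverse reading.

Yes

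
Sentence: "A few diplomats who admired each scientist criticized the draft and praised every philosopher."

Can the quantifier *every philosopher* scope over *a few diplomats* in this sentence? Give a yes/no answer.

No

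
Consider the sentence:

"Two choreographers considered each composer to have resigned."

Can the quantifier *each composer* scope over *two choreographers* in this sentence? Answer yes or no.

Yes

The ECM infinitive is scope-transparent — *each composer* is free to raise above *two choreographers*.
Ordinary QR to a clause-peripheral position gives the wide-scope LF for the lower DP.
Both orderings are possible: *two choreographers* > *each composer* and *each composer* > *two choreographers*.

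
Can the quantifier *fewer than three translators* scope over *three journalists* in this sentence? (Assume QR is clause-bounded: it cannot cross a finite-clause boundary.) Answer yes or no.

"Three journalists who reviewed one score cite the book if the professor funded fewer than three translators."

*fewer than three translators* sits inside the adjunct clause *if the professor funded fewer than three translators*.
Adjuncts are opaque for quantifier raising; a quantifier in an adjunct stays inside it.
So *fewer than three translators* cannot raise to a position above *three journalists*.

No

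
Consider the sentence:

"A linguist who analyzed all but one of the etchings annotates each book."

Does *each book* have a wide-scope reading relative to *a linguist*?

*each book* sits in the matrix clause, not in the relative clause on *a linguist*.
QR within a single clause is free, so the lower quantifier may take scope over the higher one.

Yes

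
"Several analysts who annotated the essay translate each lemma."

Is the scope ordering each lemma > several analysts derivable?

Yes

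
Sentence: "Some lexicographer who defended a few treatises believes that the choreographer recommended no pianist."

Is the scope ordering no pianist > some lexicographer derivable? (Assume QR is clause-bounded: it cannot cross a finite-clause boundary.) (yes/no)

No

The target quantifier *no pianist* is part of the finite complement clause *that the choreographer recommended no pianist*.
QR is clause-bounded, so the finite complement is a scope island for the embedded quantifier.
Hence only narrow scope for *no pianist* (under *some lexicographer*) survives.
(Only the surface reading survives: one fixed lexicographer with respect to all the relevant pianists.)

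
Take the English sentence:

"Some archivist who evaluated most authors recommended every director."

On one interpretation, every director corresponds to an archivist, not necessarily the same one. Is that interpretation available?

Yes

The described interpretation is the *every director* > *some archivist* scoping.
*every director* is a matrix argument; only *some archivist* is modified by the relative clause *who evaluated most authors*, so the RC island is irrelevant to the target quantifier.
Since no island is crossed, the inverse ordering is licensed alongside surface scope.
So *every director* > *some archivist* is among the available readings.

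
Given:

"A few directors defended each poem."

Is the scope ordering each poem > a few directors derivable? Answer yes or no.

Yes

*each poem* is the matrix object and *a few directors* the matrix subject; the two are clausemates.
QR within a single clause is free, so the lower quantifier may take scope over the higher one.
The sentence is scopally ambiguous between *a few directors* > *each poem* and *each poem* > *a few directors*.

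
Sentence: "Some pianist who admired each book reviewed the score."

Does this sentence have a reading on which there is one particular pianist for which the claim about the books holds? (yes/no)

Yes

This is the *some pianist* > *each book* reading.
That is the surface-scope ordering, which is always one of the available readings — island constraints only ever restrict inverse scope.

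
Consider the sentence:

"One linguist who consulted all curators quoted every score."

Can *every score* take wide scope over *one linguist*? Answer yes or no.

Yes

*every score* is a matrix argument; only *one linguist* is modified by the relative clause *who consulted all curators*, so the RC island is irrelevant to the target quantifier.
No island intervenes, so both surface and inverse scope are derivable.
Both orderings are possible: *one linguist* > *every score* and *every score* > *one linguist*.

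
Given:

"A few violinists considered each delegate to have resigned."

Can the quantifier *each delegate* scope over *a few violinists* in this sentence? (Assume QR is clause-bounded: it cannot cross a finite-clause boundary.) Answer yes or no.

Yes

*each delegate* is an ECM subject; ECM complements are not islands, and the embedded quantifier may take matrix scope.
No island intervenes, so both surface and inverse scope are derivable.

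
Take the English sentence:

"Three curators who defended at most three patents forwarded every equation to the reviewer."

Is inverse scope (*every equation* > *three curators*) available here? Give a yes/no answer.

Yes

*every equation* is a matrix argument; only *three curators* is modified by the relative clause *who defended at most three patents*, so the RC island is irrelevant to the target quantifier.
Since no island is crossed, the inverse ordering is licensed alongside surface scope.
So *every equation* > *three curators* is among the available readings.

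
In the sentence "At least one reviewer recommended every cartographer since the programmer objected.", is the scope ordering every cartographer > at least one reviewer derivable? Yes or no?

The adjunct island is irrelevant here — *every cartographer* and *at least one reviewer* are both in the matrix clause.
No island intervenes, so both surface and inverse scope are derivable.

Yes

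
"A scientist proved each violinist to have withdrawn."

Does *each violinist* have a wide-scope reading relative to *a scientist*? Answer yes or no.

*each violinist* is an ECM subject; ECM complements are not islands, and the embedded quantifier may take matrix scope.
Ordinary QR to a clause-peripheral position gives the wide-scope LF for the lower DP.

Yes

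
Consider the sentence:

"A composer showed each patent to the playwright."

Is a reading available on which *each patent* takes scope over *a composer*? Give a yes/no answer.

*a composer* and *each patent* are co-arguments of the matrix verb, with nothing but a clause-internal boundary between them.
QR within a single clause is free, so the lower quantifier may take scope over the higher one.

Yes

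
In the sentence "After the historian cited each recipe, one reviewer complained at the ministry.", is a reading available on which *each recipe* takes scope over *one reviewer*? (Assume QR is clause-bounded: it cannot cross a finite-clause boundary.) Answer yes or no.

The DP *each recipe* is contained in the adjunct clause *after the historian cited each recipe*.
Adjunct clauses are scope islands: a quantifier inside an adjunct cannot raise into the matrix clause.
So *each recipe* cannot raise to a position above *one reviewer*.

No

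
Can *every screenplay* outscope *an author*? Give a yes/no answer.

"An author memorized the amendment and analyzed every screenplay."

No

*every screenplay* is embedded in one conjunct of the coordinate structure (*analyzed every screenplay*).
Asymmetric QR out of one conjunct violates the Coordinate Structure Constraint.
*every screenplay* > *an author* would require crossing that boundary, which is illicit.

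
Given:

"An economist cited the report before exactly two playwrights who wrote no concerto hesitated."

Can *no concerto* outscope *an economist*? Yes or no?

*no concerto* sits inside the relative clause *who wrote no concerto*, which is itself inside the adjunct *before exactly two playwrights who wrote no concerto hesitated*.
Even if one barrier were somehow void, the other would still block QR.
So *no concerto* cannot raise to a position above *an economist*.
(Only the surface reading survives: one fixed economist with respect to all the relevant concertos.)

No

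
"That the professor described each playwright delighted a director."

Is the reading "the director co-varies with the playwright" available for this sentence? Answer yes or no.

No

That reading corresponds to *each playwright* > *a director*.
*each playwright* sits inside the sentential subject *that the professor described each playwright*.
Sentential subjects are islands: a quantifier inside the subject clause cannot raise over the matrix predicate.
There is no licit LF on which *each playwright* c-commands *a director*.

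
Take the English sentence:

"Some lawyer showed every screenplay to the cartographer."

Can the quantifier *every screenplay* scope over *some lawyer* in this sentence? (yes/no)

Yes

*some lawyer* and *every screenplay* are co-arguments of the matrix verb, with nothing but a clause-internal boundary between them.
QR within a single clause is free, so the lower quantifier may take scope over the higher one.
So *every screenplay* > *some lawyer* is among the available readings.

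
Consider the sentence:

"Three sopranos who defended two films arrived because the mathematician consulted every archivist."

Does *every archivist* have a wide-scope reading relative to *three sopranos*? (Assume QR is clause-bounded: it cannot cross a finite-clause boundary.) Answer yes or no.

No

The target quantifier *every archivist* is part of the adjunct clause *because the mathematician consulted every archivist*.
Since the clause is an adjunct (not a complement), the Adjunct Condition blocks QR across its edge.
*every archivist* is confined to the island and cannot take scope over *three sopranos*.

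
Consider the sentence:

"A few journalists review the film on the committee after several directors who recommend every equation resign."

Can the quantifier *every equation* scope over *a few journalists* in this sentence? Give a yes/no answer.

No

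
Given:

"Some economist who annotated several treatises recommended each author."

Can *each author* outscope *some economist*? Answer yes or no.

Yes

Although the sentence contains a relative clause (*who annotated several treatises*), *each author* is outside it, in the matrix VP.
No island intervenes, so both surface and inverse scope are derivable.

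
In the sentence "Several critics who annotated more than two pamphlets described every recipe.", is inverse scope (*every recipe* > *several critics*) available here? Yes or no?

Yes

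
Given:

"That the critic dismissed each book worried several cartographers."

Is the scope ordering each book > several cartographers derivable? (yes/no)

No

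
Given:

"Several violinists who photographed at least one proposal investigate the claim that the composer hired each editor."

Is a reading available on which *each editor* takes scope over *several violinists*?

No

*each editor* sits inside the complex NP *the claim that the composer hired each editor*.
The complex NP is opaque for QR — the quantifier is frozen inside the noun's complement.
So *each editor* cannot raise to a position above *several violinists*.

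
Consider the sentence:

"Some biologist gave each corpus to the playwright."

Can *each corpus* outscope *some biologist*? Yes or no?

Yes

*each corpus* and *some biologist* are in the same minimal clause.
Ordinary QR to a clause-peripheral position gives the wide-scope LF for the lower DP.
So *each corpus* > *some biologist* is among the available readings.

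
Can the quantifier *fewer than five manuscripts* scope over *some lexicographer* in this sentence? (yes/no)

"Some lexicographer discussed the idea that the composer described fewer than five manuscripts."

No

The target quantifier *fewer than five manuscripts* is part of the complex NP *the idea that the composer described fewer than five manuscripts*.
Noun-complement clauses are scope islands (the Complex NP Constraint): a quantifier inside one cannot scope into the matrix.
So *fewer than five manuscripts* cannot raise high enough to outscope *some lexicographer*; only the surface ordering *some lexicographer* > *fewer than five manuscripts* is available.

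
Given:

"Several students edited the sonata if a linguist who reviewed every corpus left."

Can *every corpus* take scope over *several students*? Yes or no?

No

The target quantifier *every corpus* is part of the relative clause *who reviewed every corpus*, which is itself inside the adjunct *if a linguist who reviewed every corpus left*.
The quantifier would have to escape first the RC and then the adjunct — two independent island violations.
There is no licit LF on which *every corpus* c-commands *several students*.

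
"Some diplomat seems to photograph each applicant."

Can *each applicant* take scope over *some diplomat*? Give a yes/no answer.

Yes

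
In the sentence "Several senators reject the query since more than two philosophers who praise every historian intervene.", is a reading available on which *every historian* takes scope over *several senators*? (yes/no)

*every historian* is embedded in the relative clause *who praise every historian*, which is itself inside the adjunct *since more than two philosophers who praise every historian intervene*.
Even if one barrier were somehow void, the other would still block QR.
So *every historian* cannot raise high enough to outscope *several senators*; only the surface ordering *several senators* > *every historian* is available.

No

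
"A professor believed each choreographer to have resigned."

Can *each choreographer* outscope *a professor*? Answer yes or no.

*each choreographer* is an ECM subject; ECM complements are not islands, and the embedded quantifier may take matrix scope.
No island intervenes, so both surface and inverse scope are derivable.

Yes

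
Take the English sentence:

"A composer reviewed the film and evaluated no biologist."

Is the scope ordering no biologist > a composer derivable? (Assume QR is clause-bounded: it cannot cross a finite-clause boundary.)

The target quantifier *no biologist* is part of one conjunct of the coordinate structure (*evaluated no biologist*).
QR out of a conjunct would have to apply non-ATB, which the CSC forbids.
*no biologist* is confined to the island and cannot take scope over *a composer*.

No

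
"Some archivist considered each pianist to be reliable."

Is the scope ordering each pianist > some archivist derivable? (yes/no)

Yes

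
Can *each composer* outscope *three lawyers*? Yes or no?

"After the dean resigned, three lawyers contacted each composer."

Yes

Although there is an adjunct clause, *each composer* is in the main clause, not inside the adjunct.
QR within a single clause is free, so the lower quantifier may take scope over the higher one.
The sentence is scopally ambiguous between *three lawyers* > *each composer* and *each composer* > *three lawyers*.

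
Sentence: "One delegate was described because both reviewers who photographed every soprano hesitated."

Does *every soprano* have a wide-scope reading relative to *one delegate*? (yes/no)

No

*every soprano* is embedded in the relative clause *who photographed every soprano*, which is itself inside the adjunct *because both reviewers who photographed every soprano hesitated*.
The quantifier would have to escape first the RC and then the adjunct — two independent island violations.
There is no licit LF on which *every soprano* c-commands *one delegate*.
(Only the surface reading survives: one fixed delegate with respect to all the relevant sopranos.)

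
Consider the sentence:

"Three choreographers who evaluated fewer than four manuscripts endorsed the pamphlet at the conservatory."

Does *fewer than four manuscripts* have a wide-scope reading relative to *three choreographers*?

No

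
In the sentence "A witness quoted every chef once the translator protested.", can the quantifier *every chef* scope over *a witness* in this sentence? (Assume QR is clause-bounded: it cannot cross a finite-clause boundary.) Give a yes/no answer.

Yes

Although there is an adjunct clause, *every chef* is in the main clause, not inside the adjunct.
Nothing blocks QR of the lower DP to a position above the higher one, so inverse scope is available.
The sentence is scopally ambiguous between *a witness* > *every chef* and *every chef* > *a witness*.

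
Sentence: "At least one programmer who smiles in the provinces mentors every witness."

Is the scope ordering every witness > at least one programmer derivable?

The RC *who smiles in the provinces* is an island, but *every witness* is not inside it — it is the matrix object, a clausemate of *at least one programmer*.
QR within a single clause is free, so the lower quantifier may take scope over the higher one.
The sentence is scopally ambiguous between *at least one programmer* > *every witness* and *every witness* > *at least one programmer*.

Yes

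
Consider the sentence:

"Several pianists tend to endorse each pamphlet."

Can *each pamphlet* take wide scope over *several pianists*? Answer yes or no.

Raising constructions are monoclausal for scope purposes; *each pamphlet* is not separated from *several pianists* by any island.
Nothing blocks QR of the lower DP to a position above the higher one, so inverse scope is available.
So *each pamphlet* > *several pianists* is among the available readings.

Yes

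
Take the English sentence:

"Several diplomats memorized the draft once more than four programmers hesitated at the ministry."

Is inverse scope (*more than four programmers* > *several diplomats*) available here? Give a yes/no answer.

*more than four programmers* is embedded in the adjunct clause *once more than four programmers hesitated at the ministry*.
Adjuncts are opaque for quantifier raising; a quantifier in an adjunct stays inside it.
*more than four programmers* is confined to the island and cannot take scope over *several diplomats*.

No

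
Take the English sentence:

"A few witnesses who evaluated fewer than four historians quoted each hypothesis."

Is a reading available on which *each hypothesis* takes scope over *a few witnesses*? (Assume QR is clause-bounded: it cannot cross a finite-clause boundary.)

The relative clause *who evaluated fewer than four historians* modifies *a few witnesses*, but *each hypothesis* is not inside that relative clause — it is an argument of the matrix verb.
Clause-internal QR can adjoin the lower DP above the subject, yielding the inverse reading.
Both orderings are possible: *a few witnesses* > *each hypothesis* and *each hypothesis* > *a few witnesses*.

Yes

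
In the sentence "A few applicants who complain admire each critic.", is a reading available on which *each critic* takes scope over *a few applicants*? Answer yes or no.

Although the sentence contains a relative clause (*who complain*), *each critic* is outside it, in the matrix VP.
No island intervenes, so both surface and inverse scope are derivable.

Yes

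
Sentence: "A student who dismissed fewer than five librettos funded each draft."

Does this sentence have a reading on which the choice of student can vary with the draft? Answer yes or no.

The described interpretation is the *each draft* > *a student* scoping.
*each draft* sits in the matrix clause, not in the relative clause on *a student*.
No island intervenes, so both surface and inverse scope are derivable.

Yes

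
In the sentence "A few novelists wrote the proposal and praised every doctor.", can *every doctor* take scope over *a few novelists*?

Structurally, *every doctor* is inside one conjunct of the coordinate structure (*praised every doctor*).
QR out of a conjunct would have to apply non-ATB, which the CSC forbids.
Hence only narrow scope for *every doctor* (under *a few novelists*) survives.

No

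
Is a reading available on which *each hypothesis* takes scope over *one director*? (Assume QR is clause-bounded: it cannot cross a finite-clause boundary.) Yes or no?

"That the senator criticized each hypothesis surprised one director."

No

The target quantifier *each hypothesis* is part of the sentential subject *that the senator criticized each hypothesis*.
Clausal subjects are scope islands; QR from inside the subject into the matrix is barred.
*each hypothesis* > *one director* would require crossing that boundary, which is illicit.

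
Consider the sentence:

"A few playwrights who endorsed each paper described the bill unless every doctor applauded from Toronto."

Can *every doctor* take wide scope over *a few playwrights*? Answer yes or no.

*every doctor* is embedded in the adjunct clause *unless every doctor applauded from Toronto*.
The adjunct-island constraint bars QR out of an adverbial clause.
So *every doctor* cannot raise to a position above *a few playwrights*.

No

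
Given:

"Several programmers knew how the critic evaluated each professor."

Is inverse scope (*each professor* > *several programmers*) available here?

No

*each professor* sits inside the embedded question *how the critic evaluated each professor*.
An indirect question is a wh-island; the filled [Spec,CP] blocks QR across the CP edge.
There is no licit LF on which *each professor* c-commands *several programmers*.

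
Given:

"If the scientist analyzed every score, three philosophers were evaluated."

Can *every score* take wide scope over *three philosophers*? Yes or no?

No

*every score* sits inside the adjunct clause *if the scientist analyzed every score*.
Adjuncts are opaque for quantifier raising; a quantifier in an adjunct stays inside it.
*every score* is confined to the island and cannot take scope over *three philosophers*.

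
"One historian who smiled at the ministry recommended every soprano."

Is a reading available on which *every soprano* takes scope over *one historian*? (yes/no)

*every soprano* is a matrix argument; only *one historian* is modified by the relative clause *who smiled at the ministry*, so the RC island is irrelevant to the target quantifier.
No island intervenes, so both surface and inverse scope are derivable.

Yes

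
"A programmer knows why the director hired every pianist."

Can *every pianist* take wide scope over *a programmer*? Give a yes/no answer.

No

The DP *every pianist* is contained in the embedded question *why the director hired every pianist*.
Embedded wh-clauses are opaque for QR, so the quantifier stays inside the question.
*every pianist* > *a programmer* would require crossing that boundary, which is illicit.
(Only the surface reading survives: one fixed programmer with respect to all the relevant pianists.)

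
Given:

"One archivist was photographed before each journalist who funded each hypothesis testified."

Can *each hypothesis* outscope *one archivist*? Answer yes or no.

*each hypothesis* is embedded in the relative clause *who funded each hypothesis*, which is itself inside the adjunct *before each journalist who funded each hypothesis testified*.
Even if one barrier were somehow void, the other would still block QR.
Hence only narrow scope for *each hypothesis* (under *one archivist*) survives.
(Only the surface reading survives: one fixed archivist with respect to all the relevant hypotheses.)

No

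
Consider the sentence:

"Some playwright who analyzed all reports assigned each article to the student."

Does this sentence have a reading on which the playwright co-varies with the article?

Yes

That reading corresponds to *each article* > *some playwright*.
*each article* is a matrix argument; only *some playwright* is modified by the relative clause *who analyzed all reports*, so the RC island is irrelevant to the target quantifier.
With no island boundary between them, the object can take inverse scope over the subject via ordinary QR within the clause.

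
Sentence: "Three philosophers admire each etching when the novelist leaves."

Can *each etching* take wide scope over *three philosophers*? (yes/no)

*each etching* is a matrix argument; the adjunct is an island but the target quantifier is outside it.
No island intervenes, so both surface and inverse scope are derivable.

Yes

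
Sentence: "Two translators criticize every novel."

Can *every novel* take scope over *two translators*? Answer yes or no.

Yes

*two translators* and *every novel* are co-arguments of the matrix verb, with nothing but a clause-internal boundary between them.
Clause-internal QR can adjoin the lower DP above the subject, yielding the inverse reading.
Both orderings are possible: *two translators* > *every novel* and *every novel* > *two translators*.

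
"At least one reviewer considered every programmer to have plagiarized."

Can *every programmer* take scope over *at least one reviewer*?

Yes

*every programmer* is an ECM subject; ECM complements are not islands, and the embedded quantifier may take matrix scope.
Since no island is crossed, the inverse ordering is licensed alongside surface scope.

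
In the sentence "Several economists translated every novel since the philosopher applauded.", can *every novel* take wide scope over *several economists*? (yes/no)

The adjunct clause does not contain *every novel*, which is the matrix object.
Clause-internal QR can adjoin the lower DP above the subject, yielding the inverse reading.

Yes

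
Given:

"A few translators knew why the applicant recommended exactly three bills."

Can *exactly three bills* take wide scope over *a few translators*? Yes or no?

*exactly three bills* occurs within the embedded question *why the applicant recommended exactly three bills*.
The wh-island constraint blocks QR out of an embedded interrogative.
So *exactly three bills* cannot raise high enough to outscope *a few translators*; only the surface ordering *a few translators* > *exactly three bills* is available.

No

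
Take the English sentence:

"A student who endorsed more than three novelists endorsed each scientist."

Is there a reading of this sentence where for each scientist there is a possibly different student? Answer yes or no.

Yes

That reading corresponds to *each scientist* > *a student*.
The RC *who endorsed more than three novelists* is an island, but *each scientist* is not inside it — it is the matrix object, a clausemate of *a student*.
Ordinary QR to a clause-peripheral position gives the wide-scope LF for the lower DP.
So *each scientist* > *a student* is among the available readings.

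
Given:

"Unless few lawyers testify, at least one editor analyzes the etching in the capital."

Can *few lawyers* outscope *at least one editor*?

No

*few lawyers* is embedded in the adjunct clause *unless few lawyers testify*.
Adverbial clauses are not L-marked, so they are barriers for QR — the quantifier cannot escape the adjunct.
There is no licit LF on which *few lawyers* c-commands *at least one editor*.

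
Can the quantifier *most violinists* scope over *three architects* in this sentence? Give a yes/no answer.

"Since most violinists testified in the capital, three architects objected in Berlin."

No

*most violinists* sits inside the adjunct clause *since most violinists testified in the capital*.
Scope out of an adjunct clause is unavailable: QR respects the adjunct-island constraint.
So *most violinists* cannot raise to a position above *three architects*.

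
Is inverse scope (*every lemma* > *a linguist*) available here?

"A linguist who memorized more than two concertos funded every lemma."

*every lemma* is a matrix argument; only *a linguist* is modified by the relative clause *who memorized more than two concertos*, so the RC island is irrelevant to the target quantifier.
Since no island is crossed, the inverse ordering is licensed alongside surface scope.
The sentence is scopally ambiguous between *a linguist* > *every lemma* and *every lemma* > *a linguist*.

Yes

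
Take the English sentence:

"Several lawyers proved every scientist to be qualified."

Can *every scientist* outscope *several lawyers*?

Yes

This is an ECM construction: *every scientist* is the infinitival subject, Case-marked by the matrix verb, and the infinitive is transparent for QR.
Nothing blocks QR of the lower DP to a position above the higher one, so inverse scope is available.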